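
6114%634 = 408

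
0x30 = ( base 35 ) 1d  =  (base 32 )1g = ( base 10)48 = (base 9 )53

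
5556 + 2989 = 8545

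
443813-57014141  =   - 56570328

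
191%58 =17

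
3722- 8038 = -4316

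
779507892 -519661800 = 259846092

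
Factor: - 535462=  - 2^1*79^1*3389^1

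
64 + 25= 89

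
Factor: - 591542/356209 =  - 2^1*29^1*31^1*47^1*151^(- 1 ) *337^( - 1 ) = - 84506/50887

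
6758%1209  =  713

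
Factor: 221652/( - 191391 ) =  - 564/487=- 2^2*3^1*47^1*487^( - 1 )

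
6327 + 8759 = 15086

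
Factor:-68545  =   - 5^1*13709^1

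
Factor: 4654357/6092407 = 19^( -1)*29^ ( - 1)* 113^1 *11057^( - 1 )*41189^1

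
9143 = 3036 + 6107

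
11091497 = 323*34339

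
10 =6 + 4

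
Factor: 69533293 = 19^2*192613^1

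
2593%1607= 986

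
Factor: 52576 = 2^5*31^1*53^1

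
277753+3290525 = 3568278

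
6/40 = 3/20 =0.15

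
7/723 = 7/723 = 0.01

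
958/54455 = 958/54455  =  0.02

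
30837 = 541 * 57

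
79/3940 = 79/3940 = 0.02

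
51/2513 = 51/2513 = 0.02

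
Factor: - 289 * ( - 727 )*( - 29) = - 6092987 = -  17^2*29^1*727^1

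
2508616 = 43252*58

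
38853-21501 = 17352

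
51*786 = 40086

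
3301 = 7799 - 4498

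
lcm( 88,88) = 88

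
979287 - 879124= 100163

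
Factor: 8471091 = 3^1*31^1 *79^1*1153^1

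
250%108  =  34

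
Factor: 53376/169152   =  2^1*139^1 * 881^( - 1)   =  278/881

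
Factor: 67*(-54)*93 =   -  2^1*3^4*31^1  *67^1 = - 336474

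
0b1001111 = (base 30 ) 2J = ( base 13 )61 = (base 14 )59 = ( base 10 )79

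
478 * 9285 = 4438230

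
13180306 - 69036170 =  - 55855864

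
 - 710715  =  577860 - 1288575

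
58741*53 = 3113273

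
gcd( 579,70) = 1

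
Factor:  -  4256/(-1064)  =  4 = 2^2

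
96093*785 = 75433005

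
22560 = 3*7520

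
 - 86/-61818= 43/30909  =  0.00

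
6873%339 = 93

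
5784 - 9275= -3491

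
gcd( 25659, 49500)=9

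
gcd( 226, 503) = 1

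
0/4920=0 = 0.00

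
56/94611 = 56/94611 = 0.00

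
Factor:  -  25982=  - 2^1*11^1* 1181^1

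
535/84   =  6  +  31/84 = 6.37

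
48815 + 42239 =91054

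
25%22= 3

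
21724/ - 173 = -21724/173 = - 125.57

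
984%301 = 81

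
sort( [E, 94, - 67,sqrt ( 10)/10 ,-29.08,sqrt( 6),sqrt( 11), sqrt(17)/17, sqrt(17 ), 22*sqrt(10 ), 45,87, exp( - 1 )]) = [ - 67,-29.08, sqrt(17 )/17, sqrt( 10)/10, exp(  -  1 ), sqrt (6) , E, sqrt( 11), sqrt(17 ) , 45,22*sqrt(10 ), 87, 94 ]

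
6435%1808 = 1011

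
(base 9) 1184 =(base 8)1566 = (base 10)886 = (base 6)4034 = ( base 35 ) PB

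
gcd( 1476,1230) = 246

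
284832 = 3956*72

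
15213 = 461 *33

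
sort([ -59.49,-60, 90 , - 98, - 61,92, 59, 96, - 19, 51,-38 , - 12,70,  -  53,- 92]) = [ -98, - 92, - 61, - 60,-59.49,-53,  -  38, - 19, - 12,  51,59,70, 90,  92, 96]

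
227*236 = 53572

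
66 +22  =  88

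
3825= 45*85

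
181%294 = 181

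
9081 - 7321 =1760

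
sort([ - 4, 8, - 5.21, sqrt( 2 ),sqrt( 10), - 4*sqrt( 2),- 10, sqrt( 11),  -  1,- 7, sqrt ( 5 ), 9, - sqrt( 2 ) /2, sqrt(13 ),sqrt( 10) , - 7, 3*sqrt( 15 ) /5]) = [-10, - 7, -7, - 4*sqrt(2 ), - 5.21, - 4, - 1, - sqrt( 2) /2,sqrt( 2),sqrt(5 ), 3*sqrt( 15)/5, sqrt(10 ), sqrt( 10 ) , sqrt( 11 ),sqrt( 13 ),8, 9] 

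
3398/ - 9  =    -  3398/9 = - 377.56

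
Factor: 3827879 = 11^1*347989^1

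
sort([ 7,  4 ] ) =[ 4, 7 ] 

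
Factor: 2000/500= 4=   2^2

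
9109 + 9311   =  18420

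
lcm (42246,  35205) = 211230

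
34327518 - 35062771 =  - 735253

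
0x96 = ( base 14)aa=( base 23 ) 6c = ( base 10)150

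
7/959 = 1/137 = 0.01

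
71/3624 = 71/3624 = 0.02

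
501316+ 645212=1146528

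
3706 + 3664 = 7370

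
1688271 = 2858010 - 1169739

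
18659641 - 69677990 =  - 51018349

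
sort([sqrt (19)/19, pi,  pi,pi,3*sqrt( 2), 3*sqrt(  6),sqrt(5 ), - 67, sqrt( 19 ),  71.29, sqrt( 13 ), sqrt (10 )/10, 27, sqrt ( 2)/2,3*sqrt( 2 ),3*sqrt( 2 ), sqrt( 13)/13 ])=[  -  67,sqrt(19 ) /19,sqrt ( 13 )/13,sqrt( 10 )/10, sqrt(2 ) /2, sqrt( 5 ), pi,pi, pi,  sqrt( 13 ),3*sqrt( 2) , 3*sqrt(2 ),3*sqrt( 2), sqrt( 19 ) , 3*sqrt(6), 27,71.29] 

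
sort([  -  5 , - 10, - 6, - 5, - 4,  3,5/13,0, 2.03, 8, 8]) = [ - 10, - 6  , - 5,-5,-4,0,5/13, 2.03, 3 , 8, 8 ]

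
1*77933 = 77933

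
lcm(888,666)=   2664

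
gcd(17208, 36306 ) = 18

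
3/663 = 1/221= 0.00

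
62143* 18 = 1118574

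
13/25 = 13/25 = 0.52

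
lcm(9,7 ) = 63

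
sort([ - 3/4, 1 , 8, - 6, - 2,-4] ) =[ - 6 ,  -  4, - 2, - 3/4, 1,8]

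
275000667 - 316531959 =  - 41531292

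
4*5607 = 22428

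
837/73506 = 279/24502 = 0.01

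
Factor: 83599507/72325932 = 2^( - 2 )*3^( - 1)*7^( - 1) * 19^( - 1)*45317^( - 1 )*83599507^1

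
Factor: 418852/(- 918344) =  - 14959/32798 = - 2^( - 1)*7^1*23^( - 2 )*31^( - 1)*2137^1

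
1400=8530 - 7130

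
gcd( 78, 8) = 2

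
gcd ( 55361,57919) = 1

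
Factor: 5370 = 2^1*3^1*5^1 * 179^1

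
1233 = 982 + 251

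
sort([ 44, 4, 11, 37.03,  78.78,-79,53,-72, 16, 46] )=[ - 79, - 72, 4, 11, 16, 37.03,44, 46, 53, 78.78] 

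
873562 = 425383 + 448179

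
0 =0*915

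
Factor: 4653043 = 19^1 * 244897^1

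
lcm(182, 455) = 910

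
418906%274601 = 144305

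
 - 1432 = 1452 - 2884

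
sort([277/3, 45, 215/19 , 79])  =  [ 215/19, 45, 79, 277/3] 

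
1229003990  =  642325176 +586678814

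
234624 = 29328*8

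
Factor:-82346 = -2^1*11^1*19^1*197^1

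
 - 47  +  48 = 1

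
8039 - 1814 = 6225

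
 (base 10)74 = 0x4A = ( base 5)244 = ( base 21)3B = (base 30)2E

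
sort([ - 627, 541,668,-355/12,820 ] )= [ - 627, - 355/12,541,668, 820 ]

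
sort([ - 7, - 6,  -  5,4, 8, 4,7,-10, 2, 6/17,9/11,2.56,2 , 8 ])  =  [-10 , - 7,  -  6, - 5, 6/17, 9/11,2,2, 2.56,4, 4,7,8,8 ]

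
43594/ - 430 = -102 + 133/215 = - 101.38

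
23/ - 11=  - 23/11 = -  2.09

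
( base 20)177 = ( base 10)547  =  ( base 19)19F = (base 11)458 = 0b1000100011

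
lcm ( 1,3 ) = 3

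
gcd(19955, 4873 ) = 1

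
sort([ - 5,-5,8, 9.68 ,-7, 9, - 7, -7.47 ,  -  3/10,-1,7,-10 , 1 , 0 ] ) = [-10,-7.47,  -  7,-7, - 5,  -  5,- 1,-3/10,0, 1, 7, 8, 9, 9.68]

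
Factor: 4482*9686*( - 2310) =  - 100283226120 = - 2^3 * 3^4 *5^1*7^1  *  11^1*29^1*83^1 * 167^1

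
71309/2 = 35654 +1/2 = 35654.50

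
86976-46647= 40329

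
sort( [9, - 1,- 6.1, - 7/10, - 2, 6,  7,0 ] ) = [ - 6.1, - 2, - 1, - 7/10, 0,6,7,9 ] 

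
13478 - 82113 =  - 68635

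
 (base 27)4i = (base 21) 60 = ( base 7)240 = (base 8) 176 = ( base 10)126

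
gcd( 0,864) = 864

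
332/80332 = 83/20083 = 0.00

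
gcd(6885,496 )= 1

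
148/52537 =148/52537 = 0.00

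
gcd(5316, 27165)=3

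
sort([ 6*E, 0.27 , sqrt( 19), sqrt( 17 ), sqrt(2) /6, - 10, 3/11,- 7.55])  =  [-10,-7.55,sqrt( 2)/6, 0.27, 3/11 , sqrt(17) , sqrt(19),6 * E ]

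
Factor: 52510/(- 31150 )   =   - 59/35 = - 5^( - 1 ) * 7^( - 1 ) * 59^1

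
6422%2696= 1030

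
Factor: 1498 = 2^1*7^1*107^1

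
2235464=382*5852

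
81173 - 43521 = 37652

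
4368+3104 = 7472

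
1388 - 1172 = 216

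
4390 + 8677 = 13067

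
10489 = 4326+6163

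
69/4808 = 69/4808 = 0.01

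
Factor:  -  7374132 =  - 2^2 * 3^3*68279^1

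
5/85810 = 1/17162 = 0.00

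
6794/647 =6794/647 = 10.50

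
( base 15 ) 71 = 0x6a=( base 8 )152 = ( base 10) 106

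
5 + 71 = 76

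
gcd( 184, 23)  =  23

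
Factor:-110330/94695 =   -  374/321 = - 2^1*3^( - 1)*11^1*17^1*107^( - 1)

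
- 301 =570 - 871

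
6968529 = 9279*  751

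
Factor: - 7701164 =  - 2^2*157^1*12263^1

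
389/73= 5  +  24/73 = 5.33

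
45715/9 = 45715/9 = 5079.44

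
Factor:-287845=-5^1*23^1 *2503^1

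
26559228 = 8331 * 3188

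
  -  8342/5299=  - 8342/5299 = - 1.57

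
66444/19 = 3497 + 1/19 = 3497.05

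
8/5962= 4/2981 = 0.00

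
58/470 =29/235 = 0.12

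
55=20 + 35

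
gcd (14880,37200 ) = 7440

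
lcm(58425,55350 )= 1051650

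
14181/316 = 44 + 277/316 = 44.88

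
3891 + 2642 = 6533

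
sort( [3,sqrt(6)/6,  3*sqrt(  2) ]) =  [sqrt(6)/6, 3,3 *sqrt (2 )] 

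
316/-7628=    - 1 + 1828/1907 =- 0.04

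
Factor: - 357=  - 3^1* 7^1*17^1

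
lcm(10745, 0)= 0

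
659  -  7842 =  - 7183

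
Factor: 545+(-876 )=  -331 = - 331^1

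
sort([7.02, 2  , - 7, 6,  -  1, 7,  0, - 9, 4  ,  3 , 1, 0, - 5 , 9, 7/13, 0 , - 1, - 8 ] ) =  [- 9, - 8, - 7, - 5, - 1,  -  1, 0,0, 0, 7/13, 1,2,3,4, 6 , 7, 7.02,9] 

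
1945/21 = 1945/21 = 92.62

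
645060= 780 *827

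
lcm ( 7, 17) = 119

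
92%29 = 5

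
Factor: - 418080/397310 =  - 2^4 * 3^1*13^1*593^ ( - 1) = - 624/593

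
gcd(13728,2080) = 416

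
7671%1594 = 1295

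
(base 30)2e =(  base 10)74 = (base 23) 35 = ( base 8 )112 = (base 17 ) 46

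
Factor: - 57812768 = -2^5*13^1*31^1*4483^1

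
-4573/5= - 4573/5 = - 914.60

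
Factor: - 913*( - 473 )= 11^2 * 43^1*83^1 = 431849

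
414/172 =2 + 35/86 = 2.41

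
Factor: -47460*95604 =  - 2^4  *  3^2 * 5^1*7^1*31^1 * 113^1*257^1 = -4537365840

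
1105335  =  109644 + 995691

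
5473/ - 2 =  - 2737+1/2 = - 2736.50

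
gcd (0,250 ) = 250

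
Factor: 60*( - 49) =- 2^2*3^1 *5^1  *7^2 = - 2940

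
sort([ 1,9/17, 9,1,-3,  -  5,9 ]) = [ - 5, - 3, 9/17,1, 1,9, 9]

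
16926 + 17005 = 33931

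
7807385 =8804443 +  - 997058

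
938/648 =469/324  =  1.45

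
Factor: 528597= 3^2 * 58733^1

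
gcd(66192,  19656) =168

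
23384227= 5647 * 4141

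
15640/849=18+358/849 = 18.42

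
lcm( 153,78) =3978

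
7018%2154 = 556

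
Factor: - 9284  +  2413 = -6871 = - 6871^1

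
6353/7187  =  6353/7187  =  0.88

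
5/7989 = 5/7989 = 0.00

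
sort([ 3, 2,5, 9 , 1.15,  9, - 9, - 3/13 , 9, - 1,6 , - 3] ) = [ -9 , - 3, -1 , - 3/13,1.15,2, 3,5, 6, 9, 9,  9]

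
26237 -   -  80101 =106338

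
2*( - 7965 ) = - 15930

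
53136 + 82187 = 135323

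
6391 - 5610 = 781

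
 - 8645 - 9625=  - 18270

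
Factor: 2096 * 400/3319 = 838400/3319 = 2^8*5^2*131^1*3319^(-1 ) 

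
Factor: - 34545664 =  - 2^13*4217^1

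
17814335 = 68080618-50266283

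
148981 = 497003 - 348022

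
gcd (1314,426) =6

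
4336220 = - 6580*( - 659)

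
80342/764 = 105 + 61/382  =  105.16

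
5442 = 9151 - 3709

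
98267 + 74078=172345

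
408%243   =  165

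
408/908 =102/227 = 0.45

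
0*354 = 0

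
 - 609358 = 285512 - 894870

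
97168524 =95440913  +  1727611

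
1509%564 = 381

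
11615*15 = 174225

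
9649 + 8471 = 18120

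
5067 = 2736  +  2331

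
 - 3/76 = - 3/76 = - 0.04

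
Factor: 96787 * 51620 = 2^2*5^1*29^1*89^1*96787^1 = 4996144940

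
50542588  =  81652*619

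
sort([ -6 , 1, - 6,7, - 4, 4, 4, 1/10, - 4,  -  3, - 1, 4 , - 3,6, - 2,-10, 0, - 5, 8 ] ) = [ - 10,-6 ,  -  6,-5,- 4, - 4, - 3, - 3, - 2, - 1, 0,1/10, 1,  4 , 4, 4 , 6,  7, 8 ] 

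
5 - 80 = - 75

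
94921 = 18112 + 76809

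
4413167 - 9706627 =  - 5293460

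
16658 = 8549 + 8109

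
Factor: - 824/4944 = -2^( - 1)*3^(-1) = -  1/6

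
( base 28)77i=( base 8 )13106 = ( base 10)5702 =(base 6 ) 42222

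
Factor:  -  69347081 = -83^1 * 257^1*3251^1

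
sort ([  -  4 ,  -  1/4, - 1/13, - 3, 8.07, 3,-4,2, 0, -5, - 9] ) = [-9, - 5, - 4,-4,-3,-1/4,-1/13,0,2, 3,8.07 ]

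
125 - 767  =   - 642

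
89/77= 1 +12/77= 1.16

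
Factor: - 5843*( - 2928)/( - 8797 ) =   -  2^4 * 3^1 * 19^( - 1 )*61^1*463^( - 1 )*5843^1 = - 17108304/8797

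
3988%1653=682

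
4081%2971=1110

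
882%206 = 58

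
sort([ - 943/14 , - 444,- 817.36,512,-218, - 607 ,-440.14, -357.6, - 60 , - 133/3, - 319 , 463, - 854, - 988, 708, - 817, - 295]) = [-988, - 854, - 817.36, - 817, - 607,-444, - 440.14,  -  357.6,  -  319, - 295 , - 218, - 943/14,-60 , - 133/3, 463,512,708]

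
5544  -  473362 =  - 467818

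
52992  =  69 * 768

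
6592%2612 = 1368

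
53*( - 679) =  - 35987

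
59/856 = 59/856 = 0.07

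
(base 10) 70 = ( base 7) 130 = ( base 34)22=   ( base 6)154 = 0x46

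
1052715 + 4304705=5357420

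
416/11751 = 416/11751=0.04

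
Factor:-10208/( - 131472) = 2^1*3^( -2)*29^1*83^( - 1) = 58/747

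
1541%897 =644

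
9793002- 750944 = 9042058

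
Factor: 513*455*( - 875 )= -3^3 * 5^4*7^2*13^1*19^1 = - 204238125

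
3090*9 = 27810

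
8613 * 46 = 396198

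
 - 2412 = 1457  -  3869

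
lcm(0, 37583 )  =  0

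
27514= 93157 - 65643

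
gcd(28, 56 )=28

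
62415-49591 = 12824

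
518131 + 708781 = 1226912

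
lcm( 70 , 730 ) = 5110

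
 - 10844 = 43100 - 53944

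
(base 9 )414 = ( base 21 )G1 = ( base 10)337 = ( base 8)521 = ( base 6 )1321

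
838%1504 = 838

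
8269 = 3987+4282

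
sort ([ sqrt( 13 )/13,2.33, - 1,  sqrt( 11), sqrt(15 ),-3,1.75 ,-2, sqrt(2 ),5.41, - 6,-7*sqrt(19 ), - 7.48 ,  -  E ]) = [ - 7*sqrt( 19),-7.48, - 6, - 3, - E,  -  2 ,-1,sqrt(13 ) /13,  sqrt (2), 1.75,2.33, sqrt (11),sqrt(15), 5.41] 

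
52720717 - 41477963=11242754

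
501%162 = 15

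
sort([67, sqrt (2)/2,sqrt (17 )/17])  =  [ sqrt (17 )/17,sqrt (2) /2, 67]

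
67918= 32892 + 35026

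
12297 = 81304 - 69007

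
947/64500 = 947/64500 = 0.01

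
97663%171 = 22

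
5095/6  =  5095/6 = 849.17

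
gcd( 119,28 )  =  7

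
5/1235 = 1/247 = 0.00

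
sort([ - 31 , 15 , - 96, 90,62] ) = [ - 96, - 31,15,62,90] 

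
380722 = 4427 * 86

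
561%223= 115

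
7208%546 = 110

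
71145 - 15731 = 55414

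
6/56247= 2/18749=0.00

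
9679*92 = 890468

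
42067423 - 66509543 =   -  24442120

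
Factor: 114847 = 114847^1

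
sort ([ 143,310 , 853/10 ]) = [ 853/10,143,  310 ]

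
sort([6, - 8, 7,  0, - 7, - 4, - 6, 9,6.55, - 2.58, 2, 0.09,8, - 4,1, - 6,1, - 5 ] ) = [ - 8, - 7, - 6, - 6, - 5,- 4, - 4, - 2.58, 0, 0.09,1, 1,2,6,6.55,7,  8,9]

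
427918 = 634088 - 206170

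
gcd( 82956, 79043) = 1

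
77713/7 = 11101  +  6/7  =  11101.86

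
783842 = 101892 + 681950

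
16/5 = 3  +  1/5 = 3.20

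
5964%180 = 24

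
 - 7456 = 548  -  8004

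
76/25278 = 38/12639  =  0.00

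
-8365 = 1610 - 9975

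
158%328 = 158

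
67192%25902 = 15388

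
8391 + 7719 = 16110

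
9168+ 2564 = 11732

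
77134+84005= 161139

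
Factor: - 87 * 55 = - 4785 = - 3^1 * 5^1*11^1*29^1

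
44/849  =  44/849 = 0.05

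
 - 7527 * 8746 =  - 65831142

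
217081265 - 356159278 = -139078013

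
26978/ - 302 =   -  90+101/151 = -89.33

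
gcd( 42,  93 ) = 3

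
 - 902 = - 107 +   -  795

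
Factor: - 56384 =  - 2^6*881^1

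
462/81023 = 462/81023 = 0.01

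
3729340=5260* 709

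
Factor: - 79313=  -  13^1*6101^1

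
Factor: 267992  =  2^3*139^1 * 241^1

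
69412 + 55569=124981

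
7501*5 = 37505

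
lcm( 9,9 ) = 9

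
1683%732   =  219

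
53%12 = 5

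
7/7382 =7/7382 = 0.00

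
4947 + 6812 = 11759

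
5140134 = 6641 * 774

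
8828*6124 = 54062672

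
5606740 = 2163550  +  3443190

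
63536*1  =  63536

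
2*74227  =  148454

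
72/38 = 36/19= 1.89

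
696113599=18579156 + 677534443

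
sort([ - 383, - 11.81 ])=[ - 383, - 11.81]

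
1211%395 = 26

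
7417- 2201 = 5216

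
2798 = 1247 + 1551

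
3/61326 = 1/20442 = 0.00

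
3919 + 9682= 13601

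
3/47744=3/47744 = 0.00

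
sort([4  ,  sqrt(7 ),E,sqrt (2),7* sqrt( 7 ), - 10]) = [ - 10,sqrt(2), sqrt(7 ),E, 4, 7*sqrt( 7 )]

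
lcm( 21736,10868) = 21736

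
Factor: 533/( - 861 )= - 13/21 =- 3^(  -  1 )*7^( - 1)*13^1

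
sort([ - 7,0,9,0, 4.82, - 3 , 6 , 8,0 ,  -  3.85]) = [ - 7 ,-3.85 , - 3, 0,0, 0, 4.82,6, 8, 9 ]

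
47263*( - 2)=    - 94526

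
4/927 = 4/927 = 0.00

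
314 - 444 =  - 130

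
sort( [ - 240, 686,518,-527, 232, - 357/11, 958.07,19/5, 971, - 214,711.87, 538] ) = [ - 527, - 240,-214, - 357/11, 19/5, 232, 518, 538 , 686,711.87, 958.07, 971]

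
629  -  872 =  - 243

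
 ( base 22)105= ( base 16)1e9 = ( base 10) 489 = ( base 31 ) FO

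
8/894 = 4/447 = 0.01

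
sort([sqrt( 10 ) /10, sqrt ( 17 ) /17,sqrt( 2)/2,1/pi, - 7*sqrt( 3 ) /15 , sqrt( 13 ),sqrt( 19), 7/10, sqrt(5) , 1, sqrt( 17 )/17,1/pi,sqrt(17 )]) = [ - 7*sqrt( 3 )/15, sqrt( 17 )/17, sqrt (17 ) /17, sqrt( 10 ) /10, 1/pi,1/pi, 7/10,sqrt( 2)/2, 1, sqrt( 5 ),sqrt( 13 ), sqrt( 17 ), sqrt (19 ) ]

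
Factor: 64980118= 2^1 * 7^1*4641437^1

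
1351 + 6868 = 8219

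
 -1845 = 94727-96572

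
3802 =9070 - 5268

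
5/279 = 5/279 = 0.02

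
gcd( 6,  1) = 1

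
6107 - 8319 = -2212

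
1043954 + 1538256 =2582210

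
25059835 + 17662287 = 42722122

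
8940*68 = 607920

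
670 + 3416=4086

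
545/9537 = 545/9537 = 0.06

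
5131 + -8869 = -3738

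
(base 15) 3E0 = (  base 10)885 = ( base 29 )11F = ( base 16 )375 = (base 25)1AA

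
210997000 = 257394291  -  46397291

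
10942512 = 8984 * 1218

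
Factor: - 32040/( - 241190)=36/271 = 2^2*3^2*271^ ( -1 )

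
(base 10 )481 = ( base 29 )gh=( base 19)166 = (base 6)2121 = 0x1E1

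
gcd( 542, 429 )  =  1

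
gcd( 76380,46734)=6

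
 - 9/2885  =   - 9/2885  =  - 0.00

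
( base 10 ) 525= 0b1000001101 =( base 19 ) 18c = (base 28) IL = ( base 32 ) GD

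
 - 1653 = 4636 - 6289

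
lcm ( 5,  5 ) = 5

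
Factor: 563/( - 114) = - 2^(  -  1)*3^( -1)*19^( - 1)*563^1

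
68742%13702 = 232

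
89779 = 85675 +4104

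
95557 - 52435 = 43122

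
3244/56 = 811/14 = 57.93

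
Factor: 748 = 2^2 * 11^1*17^1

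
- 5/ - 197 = 5/197 = 0.03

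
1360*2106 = 2864160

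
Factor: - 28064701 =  - 7^2*572749^1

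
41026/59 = 41026/59= 695.36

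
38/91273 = 38/91273 = 0.00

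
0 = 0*751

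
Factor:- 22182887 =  - 31^1*715577^1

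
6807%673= 77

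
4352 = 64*68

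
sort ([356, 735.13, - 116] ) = [ - 116, 356,735.13] 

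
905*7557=6839085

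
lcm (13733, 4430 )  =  137330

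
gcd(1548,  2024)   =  4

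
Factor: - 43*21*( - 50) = 2^1*3^1*5^2*7^1*43^1= 45150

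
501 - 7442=- 6941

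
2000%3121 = 2000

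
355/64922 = 355/64922=0.01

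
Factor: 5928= 2^3*3^1*13^1*19^1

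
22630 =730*31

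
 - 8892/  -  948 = 741/79 = 9.38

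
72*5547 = 399384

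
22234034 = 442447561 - 420213527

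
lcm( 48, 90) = 720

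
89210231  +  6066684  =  95276915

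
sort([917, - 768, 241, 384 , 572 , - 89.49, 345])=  [ -768,- 89.49, 241,345,384,572,  917]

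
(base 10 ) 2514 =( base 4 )213102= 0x9d2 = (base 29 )2SK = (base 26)3II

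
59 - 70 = - 11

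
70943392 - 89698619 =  - 18755227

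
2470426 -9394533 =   -  6924107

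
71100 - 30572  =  40528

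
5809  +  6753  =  12562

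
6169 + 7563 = 13732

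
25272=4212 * 6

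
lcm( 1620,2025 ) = 8100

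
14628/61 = 239 + 49/61 = 239.80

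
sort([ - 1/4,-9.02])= [-9.02, - 1/4 ]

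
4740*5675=26899500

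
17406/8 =8703/4=   2175.75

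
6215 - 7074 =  - 859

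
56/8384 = 7/1048 = 0.01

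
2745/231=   915/77 = 11.88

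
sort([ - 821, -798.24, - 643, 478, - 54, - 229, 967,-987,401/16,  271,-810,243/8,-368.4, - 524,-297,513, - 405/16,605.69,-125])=[-987, - 821, - 810 ,-798.24, - 643,-524, - 368.4, - 297,-229, - 125,  -  54,-405/16, 401/16,243/8,271, 478, 513, 605.69, 967] 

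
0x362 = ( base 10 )866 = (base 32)r2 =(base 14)45c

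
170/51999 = 170/51999 = 0.00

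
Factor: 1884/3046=942/1523= 2^1*3^1*157^1*1523^(-1)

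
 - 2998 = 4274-7272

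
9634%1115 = 714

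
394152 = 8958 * 44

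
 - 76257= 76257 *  ( - 1)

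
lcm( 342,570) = 1710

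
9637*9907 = 95473759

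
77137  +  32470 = 109607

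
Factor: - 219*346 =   -  2^1*3^1* 73^1*173^1 = - 75774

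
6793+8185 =14978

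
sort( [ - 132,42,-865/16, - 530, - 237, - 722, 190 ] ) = [ - 722, - 530,  -  237, - 132, - 865/16,42  ,  190 ] 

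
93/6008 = 93/6008 = 0.02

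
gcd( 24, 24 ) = 24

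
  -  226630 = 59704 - 286334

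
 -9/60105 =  - 1 + 20032/20035 =- 0.00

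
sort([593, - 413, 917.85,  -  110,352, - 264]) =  [ - 413,  -  264,  -  110, 352, 593, 917.85]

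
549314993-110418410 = 438896583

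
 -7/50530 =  - 7/50530 = - 0.00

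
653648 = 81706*8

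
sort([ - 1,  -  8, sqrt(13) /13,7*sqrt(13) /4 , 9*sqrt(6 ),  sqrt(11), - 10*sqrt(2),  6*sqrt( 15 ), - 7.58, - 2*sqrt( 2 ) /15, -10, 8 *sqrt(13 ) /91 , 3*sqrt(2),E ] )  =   [ - 10 * sqrt(2), - 10, - 8,  -  7.58,-1, -2*sqrt( 2 )/15, sqrt(13)/13 , 8*sqrt(13)/91,  E,sqrt(11),  3 * sqrt( 2 ), 7*sqrt(13) /4, 9*sqrt( 6 ), 6*sqrt(15) ]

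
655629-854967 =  - 199338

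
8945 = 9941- 996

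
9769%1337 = 410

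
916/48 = 229/12  =  19.08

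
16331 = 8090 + 8241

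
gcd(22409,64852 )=1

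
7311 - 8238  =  -927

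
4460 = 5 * 892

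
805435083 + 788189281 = 1593624364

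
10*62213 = 622130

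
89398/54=1655 + 14/27=   1655.52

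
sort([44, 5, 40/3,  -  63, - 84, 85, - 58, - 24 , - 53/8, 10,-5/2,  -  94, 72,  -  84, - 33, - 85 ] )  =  [ - 94,-85, - 84,-84, - 63,-58,-33, -24, - 53/8,-5/2 , 5, 10, 40/3,  44,72, 85]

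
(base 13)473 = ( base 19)22a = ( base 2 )1100000010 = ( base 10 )770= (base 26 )13G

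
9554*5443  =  52002422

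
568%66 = 40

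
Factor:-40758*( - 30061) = 2^1*3^1 * 23^1*1307^1*6793^1 = 1225226238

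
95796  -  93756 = 2040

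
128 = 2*64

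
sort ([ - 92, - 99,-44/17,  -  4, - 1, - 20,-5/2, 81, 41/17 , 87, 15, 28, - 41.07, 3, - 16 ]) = [ - 99, - 92,  -  41.07,  -  20, - 16, - 4, - 44/17,-5/2,-1 , 41/17, 3 , 15, 28,81, 87]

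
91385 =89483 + 1902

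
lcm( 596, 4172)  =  4172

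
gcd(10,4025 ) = 5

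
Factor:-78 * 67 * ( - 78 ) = 407628 = 2^2*3^2 *13^2*67^1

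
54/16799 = 54/16799 = 0.00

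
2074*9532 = 19769368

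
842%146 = 112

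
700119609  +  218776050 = 918895659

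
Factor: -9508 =-2^2 * 2377^1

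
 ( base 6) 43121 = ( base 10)5881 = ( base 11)4467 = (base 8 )13371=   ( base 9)8054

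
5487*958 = 5256546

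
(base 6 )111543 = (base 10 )9495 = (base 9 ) 14020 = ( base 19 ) 175E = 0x2517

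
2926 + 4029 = 6955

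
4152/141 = 29 + 21/47 = 29.45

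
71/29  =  2+13/29 = 2.45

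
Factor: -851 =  - 23^1*37^1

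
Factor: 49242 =2^1*3^1* 29^1*283^1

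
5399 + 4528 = 9927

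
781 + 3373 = 4154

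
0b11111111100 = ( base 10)2044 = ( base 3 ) 2210201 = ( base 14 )A60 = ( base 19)5CB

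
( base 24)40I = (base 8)4422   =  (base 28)2qq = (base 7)6525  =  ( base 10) 2322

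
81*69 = 5589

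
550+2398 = 2948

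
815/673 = 1 + 142/673 = 1.21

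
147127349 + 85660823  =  232788172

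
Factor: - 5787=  - 3^2 * 643^1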